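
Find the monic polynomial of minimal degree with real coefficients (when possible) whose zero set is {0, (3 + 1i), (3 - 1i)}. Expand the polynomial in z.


The polynomial is p(z) = ∏_{α ∈ S} (z − α), where S = {0, (3 + 1i), (3 - 1i)}.
Expanding the product yields: p(z) = z^3 -6·z^2 + 10·z.
Note conjugate pairs combine to real quadratics: (z − (3+1i))(z − (3−1i)) = z² − 6z + 10.
The resulting polynomial has degree 3 and real coefficients as required.

p(z) = z^3 -6·z^2 + 10·z.


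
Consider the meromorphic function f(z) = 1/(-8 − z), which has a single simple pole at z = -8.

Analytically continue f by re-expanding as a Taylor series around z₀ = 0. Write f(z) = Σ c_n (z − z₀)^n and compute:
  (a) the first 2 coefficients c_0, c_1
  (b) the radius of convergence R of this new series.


Let w = z − z₀, so z = z₀ + w.
Then -8 − z = -8 − (z₀ + w) = (-8 − z₀) − w = -8 − w.
f(z) = 1/(-8 − w) = (1/(-8)) · 1/(1 − w/(-8)) = Σ_{n≥0} w^n / (-8)^(n+1).
So c_n = 1/(-8)^(n+1):
  c_0 = 1/(-8)^1 = -1/8.
  c_1 = 1/(-8)^2 = 1/64.
The series is valid for |w/d| < 1, i.e. |z − z₀| < |d|.
Radius of convergence: R = |-8 − z₀| = |-8| = 8 (distance from z₀ to the singularity z = -8).

c_0 = -1/8, c_1 = 1/64; R = 8.


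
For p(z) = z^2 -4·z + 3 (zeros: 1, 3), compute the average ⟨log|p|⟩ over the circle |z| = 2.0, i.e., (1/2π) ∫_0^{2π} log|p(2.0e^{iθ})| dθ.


Zeros: 1, 3; r = 2.0.
Inside |z| < r: 1. Outside (|z| ≥ r): 3.
p(0) = 3, so log|p(0)| = log(3) = 1.0986.
Apply Jensen: I(r) = log|p(0)| + Σ_k log(r/|z_k|), summed over zeros inside |z| < r.
  log(r/|z_k|) for z_k = 1: log(2.0/1) = 0.6931
  Outside zeros (3) contribute nothing to the Jensen sum.
Sum over inside zeros: 0.6931.
I(r) = log|p(0)| + (inside sum) = 1.0986 + 0.6931 = 1.7918.
Note: since some zeros are outside |z| ≤ r, the simplified n·log(r) form does NOT apply — only the inside zeros contribute.

I(r) ≈ 1.7918.


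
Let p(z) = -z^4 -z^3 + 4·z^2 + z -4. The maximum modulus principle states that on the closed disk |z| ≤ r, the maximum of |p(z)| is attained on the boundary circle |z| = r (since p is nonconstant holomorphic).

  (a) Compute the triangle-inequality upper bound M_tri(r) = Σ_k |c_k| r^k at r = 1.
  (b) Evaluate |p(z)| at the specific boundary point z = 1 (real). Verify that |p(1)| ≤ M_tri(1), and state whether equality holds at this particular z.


Coefficients: c_0 = -4, c_1 = 1, c_2 = 4, c_3 = -1, c_4 = -1. Radius r = 1.
Part (a). Triangle bound: M_tri(r) = Σ_k |c_k| r^k
  = |-4|·1^0 + |1|·1^1 + |4|·1^2 + |-1|·1^3 + |-1|·1^4
  = 4 + 1 + 4 + 1 + 1 = 11.
This bounds M(r) := max_{|z|=r} |p(z)| from above; equality holds iff all terms c_k z^k can be made to align in phase at a single z on |z|=r.
Part (b). At z = 1 (real, on the circle |z| = r):
  p(1) = (-4)·1^0 + (1)·1^1 + (4)·1^2 + (-1)·1^3 + (-1)·1^4 = -1.
  |p(1)| = 1.
Check: |p(1)| = 1 ≤ 11 = M_tri(1). ✓ Equality does not hold at z = 1 (the coefficients have mixed signs, so the terms do not all align in phase there).

M_tri(1) = 11; |p(1)| = 1; equality at z=1: no.


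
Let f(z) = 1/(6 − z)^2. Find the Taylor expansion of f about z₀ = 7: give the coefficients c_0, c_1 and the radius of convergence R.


Let w = z − z₀, so z = z₀ + w.
Then 6 − z = 6 − (z₀ + w) = (6 − z₀) − w = -1 − w.
f(z) = 1/(-1 − w)^2 = (1/(-1)^2) · (1 − w/(-1))^{−2}.
By the binomial series (1−u)^{−2} = Σ_{n≥0} C(n+1, 1) u^n for |u|<1, with u = w/(-1):
  c_n = C(n+1, 1) / (-1)^(n+2).
  c_0 = 1/(-1)^2 = 1.
  c_1 = 2/(-1)^3 = -2.
The series is valid for |w/d| < 1, i.e. |z − z₀| < |d|.
Radius of convergence: R = |6 − z₀| = |-1| = 1 (distance from z₀ to the singularity z = 6).

c_0 = 1, c_1 = -2; R = 1.


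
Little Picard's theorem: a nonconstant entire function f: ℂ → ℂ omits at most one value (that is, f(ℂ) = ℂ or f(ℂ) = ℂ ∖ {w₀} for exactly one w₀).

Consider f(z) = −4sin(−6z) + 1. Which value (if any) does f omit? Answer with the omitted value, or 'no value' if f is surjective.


Little Picard bounds the complement of f(ℂ) to at most one point.
sin is entire and surjective onto ℂ: for every w ∈ ℂ, sin(ζ) = w has a solution ζ ∈ ℂ (e.g., via the complex inverse arcsin). With ζ = −6z this gives z = ζ/(-6). Then -4·sin(−6z) takes every value in -4·ℂ = ℂ, and adding 1 is a bijection of ℂ. So f is surjective and omits no value. (Note: only on the real line is sin bounded by [−1, 1].)

Omitted value: no value.


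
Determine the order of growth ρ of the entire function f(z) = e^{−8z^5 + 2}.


|e^{−8z^5 + 2}| = e^{Re(-8·z^5) + 2} ≤ e^{8|z|^5 + 2} = e^{8r^5 + 2} on |z| = r, so ρ ≤ 5. Choosing z on |z|=r so that -8·z^5 is real positive (always possible by picking arg z appropriately) gives |f(z)| = e^{8r^5 + 2}, matching the bound. The additive constant 2 does not affect log log M(r) ~ 5·log r. Hence ρ = 5.
Therefore ρ = 5.

Order ρ = 5.


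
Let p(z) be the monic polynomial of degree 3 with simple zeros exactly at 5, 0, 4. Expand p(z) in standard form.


The polynomial is p(z) = ∏_{α ∈ S} (z − α), where S = {5, 0, 4}.
Expanding the product yields: p(z) = z^3 -9·z^2 + 20·z.
The resulting polynomial has degree 3 and real coefficients as required.

p(z) = z^3 -9·z^2 + 20·z.


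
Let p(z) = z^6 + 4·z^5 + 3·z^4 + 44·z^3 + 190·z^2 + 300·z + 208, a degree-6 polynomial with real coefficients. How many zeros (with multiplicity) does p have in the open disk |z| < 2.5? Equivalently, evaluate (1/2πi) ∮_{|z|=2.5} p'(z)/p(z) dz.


The zeros of p are: -4, (-1 + 1i), (-1 - 1i), -2, (2 + 3i), (2 - 3i).
Their magnitudes are: 4, 1.414, 1.414, 2, 3.606, 3.606.
Zeros with |z| < R = 2.5: (-1 + 1i), (-1 - 1i), -2.
Count = 3.
By the argument principle, (1/2πi) ∮_{|z|=R} p'(z)/p(z) dz equals exactly this count.

Number of zeros inside |z| < 2.5: 3.


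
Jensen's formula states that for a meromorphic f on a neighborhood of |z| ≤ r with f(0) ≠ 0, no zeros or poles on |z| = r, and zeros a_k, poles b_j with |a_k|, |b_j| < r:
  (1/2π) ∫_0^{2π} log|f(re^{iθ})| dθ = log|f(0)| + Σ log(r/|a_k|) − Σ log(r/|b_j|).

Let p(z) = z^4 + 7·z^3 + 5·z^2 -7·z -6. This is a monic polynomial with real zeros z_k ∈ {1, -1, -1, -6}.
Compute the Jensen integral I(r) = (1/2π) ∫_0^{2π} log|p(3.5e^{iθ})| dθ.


Zeros: -6, -1, -1, 1; r = 3.5.
Inside |z| < r: -1, -1, 1. Outside (|z| ≥ r): -6.
p(0) = -6, so log|p(0)| = log(6) = 1.7918.
Apply Jensen: I(r) = log|p(0)| + Σ_k log(r/|z_k|), summed over zeros inside |z| < r.
  log(r/|z_k|) for z_k = 1: log(3.5/1) = 1.2528
  log(r/|z_k|) for z_k = -1: log(3.5/1) = 1.2528
  log(r/|z_k|) for z_k = -1: log(3.5/1) = 1.2528
  Outside zeros (-6) contribute nothing to the Jensen sum.
Sum over inside zeros: 3.7583.
I(r) = log|p(0)| + (inside sum) = 1.7918 + 3.7583 = 5.5500.
Note: since some zeros are outside |z| ≤ r, the simplified n·log(r) form does NOT apply — only the inside zeros contribute.

I(r) ≈ 5.5500.


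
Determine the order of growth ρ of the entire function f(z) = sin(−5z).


sin(w) is a linear combination of e^{iw} and e^{−iw} (or e^w, e^{−w} in the hyperbolic case), so |sin(w)| ≤ e^{|w|}. With w = −5z, |w| ≤ 5|z| + 0 = 5r + 0 on |z| = r, giving M(r) ≤ e^{5r + 0}, so ρ ≤ 1. On a suitable ray (z = it for sin/cos; z = t for sinh/cosh, t real → ∞), |sin(−5z)| grows like e^{5|t|}/2, so ρ ≥ 1. Hence ρ = 1.
Therefore ρ = 1.

Order ρ = 1.


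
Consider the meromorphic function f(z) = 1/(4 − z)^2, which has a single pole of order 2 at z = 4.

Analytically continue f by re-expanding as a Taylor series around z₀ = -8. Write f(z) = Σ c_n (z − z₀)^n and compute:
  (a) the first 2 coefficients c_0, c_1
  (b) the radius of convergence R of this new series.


Let w = z − z₀, so z = z₀ + w.
Then 4 − z = 4 − (z₀ + w) = (4 − z₀) − w = 12 − w.
f(z) = 1/(12 − w)^2 = (1/(12)^2) · (1 − w/(12))^{−2}.
By the binomial series (1−u)^{−2} = Σ_{n≥0} C(n+1, 1) u^n for |u|<1, with u = w/(12):
  c_n = C(n+1, 1) / (12)^(n+2).
  c_0 = 1/(12)^2 = 1/144.
  c_1 = 2/(12)^3 = 1/864.
The series is valid for |w/d| < 1, i.e. |z − z₀| < |d|.
Radius of convergence: R = |4 − z₀| = |12| = 12 (distance from z₀ to the singularity z = 4).

c_0 = 1/144, c_1 = 1/864; R = 12.


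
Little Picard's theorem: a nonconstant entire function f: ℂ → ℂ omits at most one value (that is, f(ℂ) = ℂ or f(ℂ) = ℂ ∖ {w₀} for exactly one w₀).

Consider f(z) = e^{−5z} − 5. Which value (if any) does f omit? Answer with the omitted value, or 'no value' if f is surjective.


Little Picard bounds the complement of f(ℂ) to at most one point.
e^{−5z} is never zero on ℂ, so 1·e^{−5z} takes every value in ℂ ∖ {0}. Adding -5 shifts the range to ℂ ∖ {-5}. Thus f omits exactly the value -5.

Omitted value: -5.


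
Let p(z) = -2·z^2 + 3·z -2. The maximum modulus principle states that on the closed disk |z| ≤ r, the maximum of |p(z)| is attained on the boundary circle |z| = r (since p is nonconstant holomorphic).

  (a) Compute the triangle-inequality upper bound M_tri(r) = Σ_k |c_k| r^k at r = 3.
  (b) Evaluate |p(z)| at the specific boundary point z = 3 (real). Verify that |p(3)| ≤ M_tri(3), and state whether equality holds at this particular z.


Coefficients: c_0 = -2, c_1 = 3, c_2 = -2. Radius r = 3.
Part (a). Triangle bound: M_tri(r) = Σ_k |c_k| r^k
  = |-2|·3^0 + |3|·3^1 + |-2|·3^2
  = 2 + 9 + 18 = 29.
This bounds M(r) := max_{|z|=r} |p(z)| from above; equality holds iff all terms c_k z^k can be made to align in phase at a single z on |z|=r.
Part (b). At z = 3 (real, on the circle |z| = r):
  p(3) = (-2)·3^0 + (3)·3^1 + (-2)·3^2 = -11.
  |p(3)| = 11.
Check: |p(3)| = 11 ≤ 29 = M_tri(3). ✓ Equality does not hold at z = 3 (the coefficients have mixed signs, so the terms do not all align in phase there).

M_tri(3) = 29; |p(3)| = 11; equality at z=3: no.


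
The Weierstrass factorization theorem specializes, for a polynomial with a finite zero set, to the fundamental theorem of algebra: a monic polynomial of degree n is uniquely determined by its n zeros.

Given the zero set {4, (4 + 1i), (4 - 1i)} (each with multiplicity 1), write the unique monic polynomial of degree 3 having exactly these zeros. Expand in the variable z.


The polynomial is p(z) = ∏_{α ∈ S} (z − α), where S = {4, (4 + 1i), (4 - 1i)}.
Expanding the product yields: p(z) = z^3 -12·z^2 + 49·z -68.
Note conjugate pairs combine to real quadratics: (z − (4+1i))(z − (4−1i)) = z² − 8z + 17.
The resulting polynomial has degree 3 and real coefficients as required.

p(z) = z^3 -12·z^2 + 49·z -68.


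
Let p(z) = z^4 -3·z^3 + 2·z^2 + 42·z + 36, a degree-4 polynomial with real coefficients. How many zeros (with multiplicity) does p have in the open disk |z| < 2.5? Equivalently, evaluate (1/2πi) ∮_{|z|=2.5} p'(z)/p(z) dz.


The zeros of p are: (3 + 3i), (3 - 3i), -2, -1.
Their magnitudes are: 4.243, 4.243, 2, 1.
Zeros with |z| < R = 2.5: -2, -1.
Count = 2.
By the argument principle, (1/2πi) ∮_{|z|=R} p'(z)/p(z) dz equals exactly this count.

Number of zeros inside |z| < 2.5: 2.


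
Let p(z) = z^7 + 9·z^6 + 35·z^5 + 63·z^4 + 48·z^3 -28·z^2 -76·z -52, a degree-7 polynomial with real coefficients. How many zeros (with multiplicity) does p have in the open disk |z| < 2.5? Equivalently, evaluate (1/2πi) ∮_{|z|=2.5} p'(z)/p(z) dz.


The zeros of p are: (-1 + 1i), (-1 - 1i), (-3 + 2i), (-3 - 2i), (-1 + 1i), (-1 - 1i), 1.
Their magnitudes are: 1.414, 1.414, 3.606, 3.606, 1.414, 1.414, 1.
Zeros with |z| < R = 2.5: (-1 + 1i), (-1 - 1i), (-1 + 1i), (-1 - 1i), 1.
Count = 5.
By the argument principle, (1/2πi) ∮_{|z|=R} p'(z)/p(z) dz equals exactly this count.

Number of zeros inside |z| < 2.5: 5.


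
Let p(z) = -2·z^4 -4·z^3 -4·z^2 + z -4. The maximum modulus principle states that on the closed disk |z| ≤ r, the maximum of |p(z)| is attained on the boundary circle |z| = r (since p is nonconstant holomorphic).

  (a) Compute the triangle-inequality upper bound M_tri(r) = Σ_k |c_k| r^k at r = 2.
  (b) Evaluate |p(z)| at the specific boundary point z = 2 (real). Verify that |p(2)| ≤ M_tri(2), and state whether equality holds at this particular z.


Coefficients: c_0 = -4, c_1 = 1, c_2 = -4, c_3 = -4, c_4 = -2. Radius r = 2.
Part (a). Triangle bound: M_tri(r) = Σ_k |c_k| r^k
  = |-4|·2^0 + |1|·2^1 + |-4|·2^2 + |-4|·2^3 + |-2|·2^4
  = 4 + 2 + 16 + 32 + 32 = 86.
This bounds M(r) := max_{|z|=r} |p(z)| from above; equality holds iff all terms c_k z^k can be made to align in phase at a single z on |z|=r.
Part (b). At z = 2 (real, on the circle |z| = r):
  p(2) = (-4)·2^0 + (1)·2^1 + (-4)·2^2 + (-4)·2^3 + (-2)·2^4 = -82.
  |p(2)| = 82.
Check: |p(2)| = 82 ≤ 86 = M_tri(2). ✓ Equality does not hold at z = 2 (the coefficients have mixed signs, so the terms do not all align in phase there).

M_tri(2) = 86; |p(2)| = 82; equality at z=2: no.


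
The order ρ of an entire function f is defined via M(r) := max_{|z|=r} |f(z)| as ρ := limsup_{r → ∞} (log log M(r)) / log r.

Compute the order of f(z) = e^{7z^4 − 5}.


|e^{7z^4 − 5}| = e^{Re(7·z^4) + -5} ≤ e^{7|z|^4 + -5} = e^{7r^4 + -5} on |z| = r, so ρ ≤ 4. Choosing z on |z|=r so that 7·z^4 is real positive (always possible by picking arg z appropriately) gives |f(z)| = e^{7r^4 + -5}, matching the bound. The additive constant -5 does not affect log log M(r) ~ 4·log r. Hence ρ = 4.
Therefore ρ = 4.

Order ρ = 4.


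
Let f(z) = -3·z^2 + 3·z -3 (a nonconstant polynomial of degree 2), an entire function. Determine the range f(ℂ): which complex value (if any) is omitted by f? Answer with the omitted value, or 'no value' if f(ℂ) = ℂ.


Little Picard bounds the complement of f(ℂ) to at most one point.
For every w ∈ ℂ, the equation p(z) − w = 0 is a nonconstant polynomial in z and hence has at least one root by the fundamental theorem of algebra. So p is surjective onto ℂ, omitting no value.

Omitted value: no value.


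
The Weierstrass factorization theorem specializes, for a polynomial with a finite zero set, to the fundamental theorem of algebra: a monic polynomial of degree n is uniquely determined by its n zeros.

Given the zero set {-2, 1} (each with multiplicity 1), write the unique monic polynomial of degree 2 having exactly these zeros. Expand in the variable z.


The polynomial is p(z) = ∏_{α ∈ S} (z − α), where S = {-2, 1}.
Expanding the product yields: p(z) = z^2 + z -2.
The resulting polynomial has degree 2 and real coefficients as required.

p(z) = z^2 + z -2.


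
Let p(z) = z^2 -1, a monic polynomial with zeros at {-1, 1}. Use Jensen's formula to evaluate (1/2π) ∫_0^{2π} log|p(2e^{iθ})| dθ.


Zeros: -1, 1; r = 2.
Inside |z| < r: -1, 1. Outside (|z| ≥ r): ∅.
p(0) = -1, so log|p(0)| = log(1) = 0.0000.
Apply Jensen: I(r) = log|p(0)| + Σ_k log(r/|z_k|), summed over zeros inside |z| < r.
  log(r/|z_k|) for z_k = -1: log(2/1) = 0.6931
  log(r/|z_k|) for z_k = 1: log(2/1) = 0.6931
Sum over inside zeros: 1.3863.
I(r) = log|p(0)| + (inside sum) = 0.0000 + 1.3863 = 1.3863.
Closed form (all zeros inside, monic): I(r) = n·log(r) = 2·log(2) = 1.3863. ✓

I(r) ≈ 1.3863.


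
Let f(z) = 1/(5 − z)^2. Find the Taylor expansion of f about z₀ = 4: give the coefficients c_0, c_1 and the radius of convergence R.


Let w = z − z₀, so z = z₀ + w.
Then 5 − z = 5 − (z₀ + w) = (5 − z₀) − w = 1 − w.
f(z) = 1/(1 − w)^2 = (1/(1)^2) · (1 − w/(1))^{−2}.
By the binomial series (1−u)^{−2} = Σ_{n≥0} C(n+1, 1) u^n for |u|<1, with u = w/(1):
  c_n = C(n+1, 1) / (1)^(n+2).
  c_0 = 1/(1)^2 = 1.
  c_1 = 2/(1)^3 = 2.
The series is valid for |w/d| < 1, i.e. |z − z₀| < |d|.
Radius of convergence: R = |5 − z₀| = |1| = 1 (distance from z₀ to the singularity z = 5).

c_0 = 1, c_1 = 2; R = 1.


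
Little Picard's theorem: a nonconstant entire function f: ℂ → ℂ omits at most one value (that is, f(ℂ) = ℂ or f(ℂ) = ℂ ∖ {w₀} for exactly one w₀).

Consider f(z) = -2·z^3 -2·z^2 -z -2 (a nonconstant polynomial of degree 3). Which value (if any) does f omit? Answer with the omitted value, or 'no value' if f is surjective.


Little Picard bounds the complement of f(ℂ) to at most one point.
For every w ∈ ℂ, the equation p(z) − w = 0 is a nonconstant polynomial in z and hence has at least one root by the fundamental theorem of algebra. So p is surjective onto ℂ, omitting no value.

Omitted value: no value.


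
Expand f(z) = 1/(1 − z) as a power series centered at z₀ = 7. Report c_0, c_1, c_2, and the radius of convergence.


Let w = z − z₀, so z = z₀ + w.
Then 1 − z = 1 − (z₀ + w) = (1 − z₀) − w = -6 − w.
f(z) = 1/(-6 − w) = (1/(-6)) · 1/(1 − w/(-6)) = Σ_{n≥0} w^n / (-6)^(n+1).
So c_n = 1/(-6)^(n+1):
  c_0 = 1/(-6)^1 = -1/6.
  c_1 = 1/(-6)^2 = 1/36.
  c_2 = 1/(-6)^3 = -1/216.
The series is valid for |w/d| < 1, i.e. |z − z₀| < |d|.
Radius of convergence: R = |1 − z₀| = |-6| = 6 (distance from z₀ to the singularity z = 1).

c_0 = -1/6, c_1 = 1/36, c_2 = -1/216; R = 6.


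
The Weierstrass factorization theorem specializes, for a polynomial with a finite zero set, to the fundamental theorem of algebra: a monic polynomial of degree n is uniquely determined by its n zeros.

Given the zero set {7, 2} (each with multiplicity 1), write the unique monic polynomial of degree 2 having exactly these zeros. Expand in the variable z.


The polynomial is p(z) = ∏_{α ∈ S} (z − α), where S = {7, 2}.
Expanding the product yields: p(z) = z^2 -9·z + 14.
The resulting polynomial has degree 2 and real coefficients as required.

p(z) = z^2 -9·z + 14.


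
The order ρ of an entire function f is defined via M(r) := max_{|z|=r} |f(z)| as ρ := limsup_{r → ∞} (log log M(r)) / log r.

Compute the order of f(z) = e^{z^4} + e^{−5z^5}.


Each summand is entire of order 4 and 5 respectively (as in the single-exponential case). The order of a sum is at most the max of the orders, so ρ ≤ 5. For the lower bound: on |z|=r choose arg z so that -5z^5 is real positive; then |e^{-5z^5}| = e^{5r^5} while |e^{1z^4}| ≤ e^{1r^4} = o(e^{5r^5}). So |f| ≥ e^{5r^5}(1 − o(1)) and ρ ≥ 5. Hence ρ = max(4, 5) = 5.
Therefore ρ = 5.

Order ρ = 5.


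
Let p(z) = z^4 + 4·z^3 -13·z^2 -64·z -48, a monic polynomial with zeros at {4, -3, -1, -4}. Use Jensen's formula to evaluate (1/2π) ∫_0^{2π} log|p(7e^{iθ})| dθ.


Zeros: -4, -3, -1, 4; r = 7.
Inside |z| < r: -4, -3, -1, 4. Outside (|z| ≥ r): ∅.
p(0) = -48, so log|p(0)| = log(48) = 3.8712.
Apply Jensen: I(r) = log|p(0)| + Σ_k log(r/|z_k|), summed over zeros inside |z| < r.
  log(r/|z_k|) for z_k = 4: log(7/4) = 0.5596
  log(r/|z_k|) for z_k = -3: log(7/3) = 0.8473
  log(r/|z_k|) for z_k = -1: log(7/1) = 1.9459
  log(r/|z_k|) for z_k = -4: log(7/4) = 0.5596
Sum over inside zeros: 3.9124.
I(r) = log|p(0)| + (inside sum) = 3.8712 + 3.9124 = 7.7836.
Closed form (all zeros inside, monic): I(r) = n·log(r) = 4·log(7) = 7.7836. ✓

I(r) ≈ 7.7836.


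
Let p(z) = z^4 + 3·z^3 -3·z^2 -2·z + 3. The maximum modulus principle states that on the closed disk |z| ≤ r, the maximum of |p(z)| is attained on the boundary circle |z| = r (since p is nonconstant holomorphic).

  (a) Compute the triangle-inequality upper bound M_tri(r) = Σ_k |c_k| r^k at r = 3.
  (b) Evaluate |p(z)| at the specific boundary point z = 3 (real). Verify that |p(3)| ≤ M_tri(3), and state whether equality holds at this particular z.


Coefficients: c_0 = 3, c_1 = -2, c_2 = -3, c_3 = 3, c_4 = 1. Radius r = 3.
Part (a). Triangle bound: M_tri(r) = Σ_k |c_k| r^k
  = |3|·3^0 + |-2|·3^1 + |-3|·3^2 + |3|·3^3 + |1|·3^4
  = 3 + 6 + 27 + 81 + 81 = 198.
This bounds M(r) := max_{|z|=r} |p(z)| from above; equality holds iff all terms c_k z^k can be made to align in phase at a single z on |z|=r.
Part (b). At z = 3 (real, on the circle |z| = r):
  p(3) = (3)·3^0 + (-2)·3^1 + (-3)·3^2 + (3)·3^3 + (1)·3^4 = 132.
  |p(3)| = 132.
Check: |p(3)| = 132 ≤ 198 = M_tri(3). ✓ Equality does not hold at z = 3 (the coefficients have mixed signs, so the terms do not all align in phase there).

M_tri(3) = 198; |p(3)| = 132; equality at z=3: no.


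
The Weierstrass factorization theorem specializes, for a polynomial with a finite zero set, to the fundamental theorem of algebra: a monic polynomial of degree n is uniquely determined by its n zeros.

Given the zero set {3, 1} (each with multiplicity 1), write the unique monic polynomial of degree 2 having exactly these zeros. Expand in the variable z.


The polynomial is p(z) = ∏_{α ∈ S} (z − α), where S = {3, 1}.
Expanding the product yields: p(z) = z^2 -4·z + 3.
The resulting polynomial has degree 2 and real coefficients as required.

p(z) = z^2 -4·z + 3.


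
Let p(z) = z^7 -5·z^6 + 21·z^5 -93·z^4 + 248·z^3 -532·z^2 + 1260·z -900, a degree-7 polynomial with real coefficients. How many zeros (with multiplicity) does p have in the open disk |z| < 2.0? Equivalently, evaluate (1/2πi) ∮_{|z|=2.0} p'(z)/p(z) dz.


The zeros of p are: (0 + 3i), (0 - 3i), (-1 + 3i), (-1 - 3i), (3 + 1i), (3 - 1i), 1.
Their magnitudes are: 3, 3, 3.162, 3.162, 3.162, 3.162, 1.
Zeros with |z| < R = 2.0: 1.
Count = 1.
By the argument principle, (1/2πi) ∮_{|z|=R} p'(z)/p(z) dz equals exactly this count.

Number of zeros inside |z| < 2.0: 1.


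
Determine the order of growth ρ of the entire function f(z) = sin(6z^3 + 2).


Write sin(w) = (e^{iw} ± e^{−iw})/(2 or 2i), so |sin(w)| ≤ e^{|w|}. With w = 6z^3 + 2, |w| ≤ 6r^3 + 2 on |z|=r, giving M(r) ≤ e^{6r^3 + 2} and ρ ≤ 3. For the lower bound, choose z on |z|=r with 6z^3 purely imaginary of modulus 6r^3; then |sin(6z^3 + 2)| grows like e^{6r^3}/2, so ρ ≥ 3. Hence ρ = 3.
Therefore ρ = 3.

Order ρ = 3.


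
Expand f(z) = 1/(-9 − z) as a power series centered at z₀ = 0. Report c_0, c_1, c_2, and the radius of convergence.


Let w = z − z₀, so z = z₀ + w.
Then -9 − z = -9 − (z₀ + w) = (-9 − z₀) − w = -9 − w.
f(z) = 1/(-9 − w) = (1/(-9)) · 1/(1 − w/(-9)) = Σ_{n≥0} w^n / (-9)^(n+1).
So c_n = 1/(-9)^(n+1):
  c_0 = 1/(-9)^1 = -1/9.
  c_1 = 1/(-9)^2 = 1/81.
  c_2 = 1/(-9)^3 = -1/729.
The series is valid for |w/d| < 1, i.e. |z − z₀| < |d|.
Radius of convergence: R = |-9 − z₀| = |-9| = 9 (distance from z₀ to the singularity z = -9).

c_0 = -1/9, c_1 = 1/81, c_2 = -1/729; R = 9.


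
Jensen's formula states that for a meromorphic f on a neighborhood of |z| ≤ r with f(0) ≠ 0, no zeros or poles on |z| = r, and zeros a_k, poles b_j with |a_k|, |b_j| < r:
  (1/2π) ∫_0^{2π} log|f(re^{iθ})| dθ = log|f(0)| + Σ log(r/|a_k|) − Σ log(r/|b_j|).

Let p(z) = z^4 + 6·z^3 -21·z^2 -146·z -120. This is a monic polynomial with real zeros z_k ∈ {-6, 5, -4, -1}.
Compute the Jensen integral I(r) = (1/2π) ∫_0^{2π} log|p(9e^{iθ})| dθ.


Zeros: -6, -4, -1, 5; r = 9.
Inside |z| < r: -6, -4, -1, 5. Outside (|z| ≥ r): ∅.
p(0) = -120, so log|p(0)| = log(120) = 4.7875.
Apply Jensen: I(r) = log|p(0)| + Σ_k log(r/|z_k|), summed over zeros inside |z| < r.
  log(r/|z_k|) for z_k = -6: log(9/6) = 0.4055
  log(r/|z_k|) for z_k = 5: log(9/5) = 0.5878
  log(r/|z_k|) for z_k = -4: log(9/4) = 0.8109
  log(r/|z_k|) for z_k = -1: log(9/1) = 2.1972
Sum over inside zeros: 4.0014.
I(r) = log|p(0)| + (inside sum) = 4.7875 + 4.0014 = 8.7889.
Closed form (all zeros inside, monic): I(r) = n·log(r) = 4·log(9) = 8.7889. ✓

I(r) ≈ 8.7889.


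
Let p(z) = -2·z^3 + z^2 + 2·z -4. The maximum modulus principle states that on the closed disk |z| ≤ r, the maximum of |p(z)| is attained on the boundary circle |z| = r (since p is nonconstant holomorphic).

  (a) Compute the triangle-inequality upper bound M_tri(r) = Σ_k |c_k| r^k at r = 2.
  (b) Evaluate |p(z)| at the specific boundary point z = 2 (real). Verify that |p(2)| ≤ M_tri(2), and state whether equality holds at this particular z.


Coefficients: c_0 = -4, c_1 = 2, c_2 = 1, c_3 = -2. Radius r = 2.
Part (a). Triangle bound: M_tri(r) = Σ_k |c_k| r^k
  = |-4|·2^0 + |2|·2^1 + |1|·2^2 + |-2|·2^3
  = 4 + 4 + 4 + 16 = 28.
This bounds M(r) := max_{|z|=r} |p(z)| from above; equality holds iff all terms c_k z^k can be made to align in phase at a single z on |z|=r.
Part (b). At z = 2 (real, on the circle |z| = r):
  p(2) = (-4)·2^0 + (2)·2^1 + (1)·2^2 + (-2)·2^3 = -12.
  |p(2)| = 12.
Check: |p(2)| = 12 ≤ 28 = M_tri(2). ✓ Equality does not hold at z = 2 (the coefficients have mixed signs, so the terms do not all align in phase there).

M_tri(2) = 28; |p(2)| = 12; equality at z=2: no.


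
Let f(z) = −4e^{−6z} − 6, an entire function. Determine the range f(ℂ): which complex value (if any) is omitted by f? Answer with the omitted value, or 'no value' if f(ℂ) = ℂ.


Little Picard bounds the complement of f(ℂ) to at most one point.
e^{−6z} is never zero on ℂ, so -4·e^{−6z} takes every value in ℂ ∖ {0}. Adding -6 shifts the range to ℂ ∖ {-6}. Thus f omits exactly the value -6.

Omitted value: -6.


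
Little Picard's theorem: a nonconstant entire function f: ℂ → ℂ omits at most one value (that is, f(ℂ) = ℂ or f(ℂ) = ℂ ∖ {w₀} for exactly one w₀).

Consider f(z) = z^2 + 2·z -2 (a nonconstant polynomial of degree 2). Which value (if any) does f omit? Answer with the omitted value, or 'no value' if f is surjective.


Little Picard bounds the complement of f(ℂ) to at most one point.
For every w ∈ ℂ, the equation p(z) − w = 0 is a nonconstant polynomial in z and hence has at least one root by the fundamental theorem of algebra. So p is surjective onto ℂ, omitting no value.

Omitted value: no value.


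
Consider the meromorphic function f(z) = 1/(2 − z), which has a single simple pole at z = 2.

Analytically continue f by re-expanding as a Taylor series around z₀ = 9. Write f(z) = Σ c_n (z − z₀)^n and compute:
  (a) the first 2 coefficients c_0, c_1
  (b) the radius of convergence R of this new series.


Let w = z − z₀, so z = z₀ + w.
Then 2 − z = 2 − (z₀ + w) = (2 − z₀) − w = -7 − w.
f(z) = 1/(-7 − w) = (1/(-7)) · 1/(1 − w/(-7)) = Σ_{n≥0} w^n / (-7)^(n+1).
So c_n = 1/(-7)^(n+1):
  c_0 = 1/(-7)^1 = -1/7.
  c_1 = 1/(-7)^2 = 1/49.
The series is valid for |w/d| < 1, i.e. |z − z₀| < |d|.
Radius of convergence: R = |2 − z₀| = |-7| = 7 (distance from z₀ to the singularity z = 2).

c_0 = -1/7, c_1 = 1/49; R = 7.


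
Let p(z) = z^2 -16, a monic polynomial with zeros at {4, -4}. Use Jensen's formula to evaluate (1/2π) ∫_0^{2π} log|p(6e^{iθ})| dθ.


Zeros: -4, 4; r = 6.
Inside |z| < r: -4, 4. Outside (|z| ≥ r): ∅.
p(0) = -16, so log|p(0)| = log(16) = 2.7726.
Apply Jensen: I(r) = log|p(0)| + Σ_k log(r/|z_k|), summed over zeros inside |z| < r.
  log(r/|z_k|) for z_k = 4: log(6/4) = 0.4055
  log(r/|z_k|) for z_k = -4: log(6/4) = 0.4055
Sum over inside zeros: 0.8109.
I(r) = log|p(0)| + (inside sum) = 2.7726 + 0.8109 = 3.5835.
Closed form (all zeros inside, monic): I(r) = n·log(r) = 2·log(6) = 3.5835. ✓

I(r) ≈ 3.5835.


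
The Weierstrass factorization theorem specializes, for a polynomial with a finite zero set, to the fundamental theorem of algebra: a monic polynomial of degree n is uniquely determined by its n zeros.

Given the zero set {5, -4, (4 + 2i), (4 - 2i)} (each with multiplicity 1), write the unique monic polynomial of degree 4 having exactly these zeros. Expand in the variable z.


The polynomial is p(z) = ∏_{α ∈ S} (z − α), where S = {5, -4, (4 + 2i), (4 - 2i)}.
Expanding the product yields: p(z) = z^4 -9·z^3 + 8·z^2 + 140·z -400.
Note conjugate pairs combine to real quadratics: (z − (4+2i))(z − (4−2i)) = z² − 8z + 20.
The resulting polynomial has degree 4 and real coefficients as required.

p(z) = z^4 -9·z^3 + 8·z^2 + 140·z -400.


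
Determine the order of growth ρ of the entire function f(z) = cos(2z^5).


Write cos(w) = (e^{iw} ± e^{−iw})/(2 or 2i), so |cos(w)| ≤ e^{|w|}. With w = 2z^5, |w| ≤ 2r^5 + 0 on |z|=r, giving M(r) ≤ e^{2r^5 + 0} and ρ ≤ 5. For the lower bound, choose z on |z|=r with 2z^5 purely imaginary of modulus 2r^5; then |cos(2z^5)| grows like e^{2r^5}/2, so ρ ≥ 5. Hence ρ = 5.
Therefore ρ = 5.

Order ρ = 5.


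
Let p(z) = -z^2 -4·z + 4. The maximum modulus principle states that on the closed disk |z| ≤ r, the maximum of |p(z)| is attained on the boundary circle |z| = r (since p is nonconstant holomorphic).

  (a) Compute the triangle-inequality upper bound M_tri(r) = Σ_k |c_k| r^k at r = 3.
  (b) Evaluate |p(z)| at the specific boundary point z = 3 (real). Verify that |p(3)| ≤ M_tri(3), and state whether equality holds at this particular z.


Coefficients: c_0 = 4, c_1 = -4, c_2 = -1. Radius r = 3.
Part (a). Triangle bound: M_tri(r) = Σ_k |c_k| r^k
  = |4|·3^0 + |-4|·3^1 + |-1|·3^2
  = 4 + 12 + 9 = 25.
This bounds M(r) := max_{|z|=r} |p(z)| from above; equality holds iff all terms c_k z^k can be made to align in phase at a single z on |z|=r.
Part (b). At z = 3 (real, on the circle |z| = r):
  p(3) = (4)·3^0 + (-4)·3^1 + (-1)·3^2 = -17.
  |p(3)| = 17.
Check: |p(3)| = 17 ≤ 25 = M_tri(3). ✓ Equality does not hold at z = 3 (the coefficients have mixed signs, so the terms do not all align in phase there).

M_tri(3) = 25; |p(3)| = 17; equality at z=3: no.


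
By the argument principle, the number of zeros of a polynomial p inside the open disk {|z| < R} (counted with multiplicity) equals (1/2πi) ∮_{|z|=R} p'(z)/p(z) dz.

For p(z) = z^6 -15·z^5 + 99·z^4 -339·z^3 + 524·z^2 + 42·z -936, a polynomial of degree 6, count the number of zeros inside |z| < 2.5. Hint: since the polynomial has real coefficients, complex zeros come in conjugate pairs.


The zeros of p are: (3 + 2i), (3 - 2i), -1, 4, (3 + 3i), (3 - 3i).
Their magnitudes are: 3.606, 3.606, 1, 4, 4.243, 4.243.
Zeros with |z| < R = 2.5: -1.
Count = 1.
By the argument principle, (1/2πi) ∮_{|z|=R} p'(z)/p(z) dz equals exactly this count.

Number of zeros inside |z| < 2.5: 1.


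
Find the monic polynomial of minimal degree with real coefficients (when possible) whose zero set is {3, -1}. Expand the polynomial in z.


The polynomial is p(z) = ∏_{α ∈ S} (z − α), where S = {3, -1}.
Expanding the product yields: p(z) = z^2 -2·z -3.
The resulting polynomial has degree 2 and real coefficients as required.

p(z) = z^2 -2·z -3.


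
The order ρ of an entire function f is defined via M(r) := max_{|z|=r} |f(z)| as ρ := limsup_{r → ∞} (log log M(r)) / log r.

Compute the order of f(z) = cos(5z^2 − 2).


Write cos(w) = (e^{iw} ± e^{−iw})/(2 or 2i), so |cos(w)| ≤ e^{|w|}. With w = 5z^2 − 2, |w| ≤ 5r^2 + 2 on |z|=r, giving M(r) ≤ e^{5r^2 + 2} and ρ ≤ 2. For the lower bound, choose z on |z|=r with 5z^2 purely imaginary of modulus 5r^2; then |cos(5z^2 − 2)| grows like e^{5r^2}/2, so ρ ≥ 2. Hence ρ = 2.
Therefore ρ = 2.

Order ρ = 2.


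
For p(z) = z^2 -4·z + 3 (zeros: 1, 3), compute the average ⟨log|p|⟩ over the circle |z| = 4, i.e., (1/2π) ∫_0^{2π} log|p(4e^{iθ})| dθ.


Zeros: 1, 3; r = 4.
Inside |z| < r: 1, 3. Outside (|z| ≥ r): ∅.
p(0) = 3, so log|p(0)| = log(3) = 1.0986.
Apply Jensen: I(r) = log|p(0)| + Σ_k log(r/|z_k|), summed over zeros inside |z| < r.
  log(r/|z_k|) for z_k = 1: log(4/1) = 1.3863
  log(r/|z_k|) for z_k = 3: log(4/3) = 0.2877
Sum over inside zeros: 1.6740.
I(r) = log|p(0)| + (inside sum) = 1.0986 + 1.6740 = 2.7726.
Closed form (all zeros inside, monic): I(r) = n·log(r) = 2·log(4) = 2.7726. ✓

I(r) ≈ 2.7726.


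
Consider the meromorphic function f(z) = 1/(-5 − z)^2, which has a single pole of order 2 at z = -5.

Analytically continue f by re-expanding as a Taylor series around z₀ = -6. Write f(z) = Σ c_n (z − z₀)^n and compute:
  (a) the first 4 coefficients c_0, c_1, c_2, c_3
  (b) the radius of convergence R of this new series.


Let w = z − z₀, so z = z₀ + w.
Then -5 − z = -5 − (z₀ + w) = (-5 − z₀) − w = 1 − w.
f(z) = 1/(1 − w)^2 = (1/(1)^2) · (1 − w/(1))^{−2}.
By the binomial series (1−u)^{−2} = Σ_{n≥0} C(n+1, 1) u^n for |u|<1, with u = w/(1):
  c_n = C(n+1, 1) / (1)^(n+2).
  c_0 = 1/(1)^2 = 1.
  c_1 = 2/(1)^3 = 2.
  c_2 = 3/(1)^4 = 3.
  c_3 = 4/(1)^5 = 4.
The series is valid for |w/d| < 1, i.e. |z − z₀| < |d|.
Radius of convergence: R = |-5 − z₀| = |1| = 1 (distance from z₀ to the singularity z = -5).

c_0 = 1, c_1 = 2, c_2 = 3, c_3 = 4; R = 1.


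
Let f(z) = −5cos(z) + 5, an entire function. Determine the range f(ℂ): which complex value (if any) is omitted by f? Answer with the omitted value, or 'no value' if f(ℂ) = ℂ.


Little Picard bounds the complement of f(ℂ) to at most one point.
cos is entire and surjective onto ℂ: for every w ∈ ℂ, cos(ζ) = w has a solution ζ ∈ ℂ (e.g., via the complex inverse arccos). With ζ = z this gives z = ζ/(1). Then -5·cos(z) takes every value in -5·ℂ = ℂ, and adding 5 is a bijection of ℂ. So f is surjective and omits no value. (Note: only on the real line is cos bounded by [−1, 1].)

Omitted value: no value.


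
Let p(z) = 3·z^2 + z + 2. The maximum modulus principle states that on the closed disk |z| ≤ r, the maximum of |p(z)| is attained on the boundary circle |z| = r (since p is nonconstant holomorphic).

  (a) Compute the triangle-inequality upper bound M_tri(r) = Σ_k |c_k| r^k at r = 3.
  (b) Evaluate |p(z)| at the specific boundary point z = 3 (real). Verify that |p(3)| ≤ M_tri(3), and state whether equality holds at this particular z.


Coefficients: c_0 = 2, c_1 = 1, c_2 = 3. Radius r = 3.
Part (a). Triangle bound: M_tri(r) = Σ_k |c_k| r^k
  = |2|·3^0 + |1|·3^1 + |3|·3^2
  = 2 + 3 + 27 = 32.
This bounds M(r) := max_{|z|=r} |p(z)| from above; equality holds iff all terms c_k z^k can be made to align in phase at a single z on |z|=r.
Part (b). At z = 3 (real, on the circle |z| = r):
  p(3) = (2)·3^0 + (1)·3^1 + (3)·3^2 = 32.
  |p(3)| = 32.
Since all nonzero coefficients share the same sign, |p(3)| = 32 = M_tri(3); the triangle bound is attained at z = 3, so in fact M(r) = 32.

M_tri(3) = 32; |p(3)| = 32; equality at z=3: yes.


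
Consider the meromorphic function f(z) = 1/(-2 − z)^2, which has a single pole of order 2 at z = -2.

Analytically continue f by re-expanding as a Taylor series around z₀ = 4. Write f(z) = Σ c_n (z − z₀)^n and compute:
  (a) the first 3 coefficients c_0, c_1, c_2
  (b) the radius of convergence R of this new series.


Let w = z − z₀, so z = z₀ + w.
Then -2 − z = -2 − (z₀ + w) = (-2 − z₀) − w = -6 − w.
f(z) = 1/(-6 − w)^2 = (1/(-6)^2) · (1 − w/(-6))^{−2}.
By the binomial series (1−u)^{−2} = Σ_{n≥0} C(n+1, 1) u^n for |u|<1, with u = w/(-6):
  c_n = C(n+1, 1) / (-6)^(n+2).
  c_0 = 1/(-6)^2 = 1/36.
  c_1 = 2/(-6)^3 = -1/108.
  c_2 = 3/(-6)^4 = 1/432.
The series is valid for |w/d| < 1, i.e. |z − z₀| < |d|.
Radius of convergence: R = |-2 − z₀| = |-6| = 6 (distance from z₀ to the singularity z = -2).

c_0 = 1/36, c_1 = -1/108, c_2 = 1/432; R = 6.


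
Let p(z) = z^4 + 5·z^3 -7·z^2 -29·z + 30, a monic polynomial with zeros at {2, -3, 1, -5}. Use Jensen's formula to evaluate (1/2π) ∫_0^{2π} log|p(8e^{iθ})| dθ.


Zeros: -5, -3, 1, 2; r = 8.
Inside |z| < r: -5, -3, 1, 2. Outside (|z| ≥ r): ∅.
p(0) = 30, so log|p(0)| = log(30) = 3.4012.
Apply Jensen: I(r) = log|p(0)| + Σ_k log(r/|z_k|), summed over zeros inside |z| < r.
  log(r/|z_k|) for z_k = 2: log(8/2) = 1.3863
  log(r/|z_k|) for z_k = -3: log(8/3) = 0.9808
  log(r/|z_k|) for z_k = 1: log(8/1) = 2.0794
  log(r/|z_k|) for z_k = -5: log(8/5) = 0.4700
Sum over inside zeros: 4.9166.
I(r) = log|p(0)| + (inside sum) = 3.4012 + 4.9166 = 8.3178.
Closed form (all zeros inside, monic): I(r) = n·log(r) = 4·log(8) = 8.3178. ✓

I(r) ≈ 8.3178.


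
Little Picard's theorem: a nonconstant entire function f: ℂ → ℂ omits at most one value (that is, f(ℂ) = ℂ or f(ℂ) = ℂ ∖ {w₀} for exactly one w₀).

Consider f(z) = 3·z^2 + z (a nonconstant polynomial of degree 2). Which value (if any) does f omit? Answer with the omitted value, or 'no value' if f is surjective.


Little Picard bounds the complement of f(ℂ) to at most one point.
For every w ∈ ℂ, the equation p(z) − w = 0 is a nonconstant polynomial in z and hence has at least one root by the fundamental theorem of algebra. So p is surjective onto ℂ, omitting no value.

Omitted value: no value.


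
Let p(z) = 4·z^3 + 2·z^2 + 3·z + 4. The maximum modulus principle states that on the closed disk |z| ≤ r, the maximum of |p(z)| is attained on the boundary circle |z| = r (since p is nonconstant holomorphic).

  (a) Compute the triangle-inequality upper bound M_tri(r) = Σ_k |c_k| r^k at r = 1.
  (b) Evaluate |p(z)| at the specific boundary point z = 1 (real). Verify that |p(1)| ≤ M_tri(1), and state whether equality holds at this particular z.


Coefficients: c_0 = 4, c_1 = 3, c_2 = 2, c_3 = 4. Radius r = 1.
Part (a). Triangle bound: M_tri(r) = Σ_k |c_k| r^k
  = |4|·1^0 + |3|·1^1 + |2|·1^2 + |4|·1^3
  = 4 + 3 + 2 + 4 = 13.
This bounds M(r) := max_{|z|=r} |p(z)| from above; equality holds iff all terms c_k z^k can be made to align in phase at a single z on |z|=r.
Part (b). At z = 1 (real, on the circle |z| = r):
  p(1) = (4)·1^0 + (3)·1^1 + (2)·1^2 + (4)·1^3 = 13.
  |p(1)| = 13.
Since all nonzero coefficients share the same sign, |p(1)| = 13 = M_tri(1); the triangle bound is attained at z = 1, so in fact M(r) = 13.

M_tri(1) = 13; |p(1)| = 13; equality at z=1: yes.


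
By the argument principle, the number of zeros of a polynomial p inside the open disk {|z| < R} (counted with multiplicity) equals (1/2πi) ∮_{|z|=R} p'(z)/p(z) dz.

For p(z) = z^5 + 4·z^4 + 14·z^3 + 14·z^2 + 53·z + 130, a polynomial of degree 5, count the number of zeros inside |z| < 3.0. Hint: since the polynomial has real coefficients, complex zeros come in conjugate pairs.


The zeros of p are: -2, (1 + 2i), (1 - 2i), (-2 + 3i), (-2 - 3i).
Their magnitudes are: 2, 2.236, 2.236, 3.606, 3.606.
Zeros with |z| < R = 3.0: -2, (1 + 2i), (1 - 2i).
Count = 3.
By the argument principle, (1/2πi) ∮_{|z|=R} p'(z)/p(z) dz equals exactly this count.

Number of zeros inside |z| < 3.0: 3.


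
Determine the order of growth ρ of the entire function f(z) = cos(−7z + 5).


cos(w) is a linear combination of e^{iw} and e^{−iw} (or e^w, e^{−w} in the hyperbolic case), so |cos(w)| ≤ e^{|w|}. With w = −7z + 5, |w| ≤ 7|z| + 5 = 7r + 5 on |z| = r, giving M(r) ≤ e^{7r + 5}, so ρ ≤ 1. On a suitable ray (z = it for sin/cos; z = t for sinh/cosh, t real → ∞), |cos(−7z + 5)| grows like e^{7|t|}/2, so ρ ≥ 1. Hence ρ = 1.
Therefore ρ = 1.

Order ρ = 1.


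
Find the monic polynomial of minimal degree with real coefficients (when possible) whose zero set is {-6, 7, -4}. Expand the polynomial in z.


The polynomial is p(z) = ∏_{α ∈ S} (z − α), where S = {-6, 7, -4}.
Expanding the product yields: p(z) = z^3 + 3·z^2 -46·z -168.
The resulting polynomial has degree 3 and real coefficients as required.

p(z) = z^3 + 3·z^2 -46·z -168.


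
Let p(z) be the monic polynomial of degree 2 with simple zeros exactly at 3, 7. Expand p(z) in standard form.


The polynomial is p(z) = ∏_{α ∈ S} (z − α), where S = {3, 7}.
Expanding the product yields: p(z) = z^2 -10·z + 21.
The resulting polynomial has degree 2 and real coefficients as required.

p(z) = z^2 -10·z + 21.


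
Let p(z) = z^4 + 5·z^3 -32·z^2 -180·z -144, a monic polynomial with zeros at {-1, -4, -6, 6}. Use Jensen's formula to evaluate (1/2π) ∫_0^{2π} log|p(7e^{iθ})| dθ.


Zeros: -6, -4, -1, 6; r = 7.
Inside |z| < r: -6, -4, -1, 6. Outside (|z| ≥ r): ∅.
p(0) = -144, so log|p(0)| = log(144) = 4.9698.
Apply Jensen: I(r) = log|p(0)| + Σ_k log(r/|z_k|), summed over zeros inside |z| < r.
  log(r/|z_k|) for z_k = -1: log(7/1) = 1.9459
  log(r/|z_k|) for z_k = -4: log(7/4) = 0.5596
  log(r/|z_k|) for z_k = -6: log(7/6) = 0.1542
  log(r/|z_k|) for z_k = 6: log(7/6) = 0.1542
Sum over inside zeros: 2.8138.
I(r) = log|p(0)| + (inside sum) = 4.9698 + 2.8138 = 7.7836.
Closed form (all zeros inside, monic): I(r) = n·log(r) = 4·log(7) = 7.7836. ✓

I(r) ≈ 7.7836.
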